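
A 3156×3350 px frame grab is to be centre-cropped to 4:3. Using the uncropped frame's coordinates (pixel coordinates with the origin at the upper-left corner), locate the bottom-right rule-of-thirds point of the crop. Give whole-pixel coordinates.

(2104, 2070)

3156/3350 < 4/3, so the 4:3 crop keeps the full width 3156 and trims height to 3156 × 3/4 = 2367.00 px.
Top offset = (3350 − 2367.00)/2 = 491.50 px; left offset = 0.
Bottom-right is two-thirds across and two-thirds down within the crop:
x = 0.00 + 2 × 3156.00/3 ≈ 2104; y = 491.50 + 2 × 2367.00/3 ≈ 2070.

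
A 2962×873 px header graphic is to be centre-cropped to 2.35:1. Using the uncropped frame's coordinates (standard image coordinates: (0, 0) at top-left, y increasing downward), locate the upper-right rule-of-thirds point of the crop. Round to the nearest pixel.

2962/873 > 2.35/1, so the 2.35:1 crop keeps the full height 873 and trims width to 873 × 2.35/1 = 2051.55 px.
Left offset = (2962 − 2051.55)/2 = 455.22 px; top offset = 0.
Upper-right is two-thirds across and one-third down within the crop:
x = 455.22 + 2 × 2051.55/3 ≈ 1823; y = 0.00 + 1 × 873.00/3 ≈ 291.

(1823, 291)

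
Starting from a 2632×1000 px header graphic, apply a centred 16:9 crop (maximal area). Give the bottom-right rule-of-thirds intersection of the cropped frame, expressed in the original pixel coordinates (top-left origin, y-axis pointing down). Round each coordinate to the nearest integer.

2632/1000 > 16/9, so the 16:9 crop keeps the full height 1000 and trims width to 1000 × 16/9 = 1777.78 px.
Left offset = (2632 − 1777.78)/2 = 427.11 px; top offset = 0.
Bottom-right is two-thirds across and two-thirds down within the crop:
x = 427.11 + 2 × 1777.78/3 ≈ 1612; y = 0.00 + 2 × 1000.00/3 ≈ 667.

(1612, 667)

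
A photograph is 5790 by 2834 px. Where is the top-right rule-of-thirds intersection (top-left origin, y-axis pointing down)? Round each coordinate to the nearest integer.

The top-right point sits two-thirds of the way across and one-third of the way down.
x = 2 × 5790/3 ≈ 3860; y = 1 × 2834/3 ≈ 945.

x = 3860 px, y = 945 px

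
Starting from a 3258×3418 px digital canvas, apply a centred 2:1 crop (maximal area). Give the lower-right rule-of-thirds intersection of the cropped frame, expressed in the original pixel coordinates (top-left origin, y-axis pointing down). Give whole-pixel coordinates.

(2172, 1981)

3258/3418 < 2/1, so the 2:1 crop keeps the full width 3258 and trims height to 3258 × 1/2 = 1629.00 px.
Top offset = (3418 − 1629.00)/2 = 894.50 px; left offset = 0.
Lower-right is two-thirds across and two-thirds down within the crop:
x = 0.00 + 2 × 3258.00/3 ≈ 2172; y = 894.50 + 2 × 1629.00/3 ≈ 1981.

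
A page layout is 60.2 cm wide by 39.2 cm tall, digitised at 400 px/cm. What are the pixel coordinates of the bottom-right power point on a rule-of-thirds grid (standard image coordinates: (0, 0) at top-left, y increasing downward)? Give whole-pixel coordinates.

(16053, 10453)

In pixels the canvas is 60.2 × 400 = 24080 wide and 39.2 × 400 = 15680 tall.
The bottom-right point is two-thirds across and two-thirds down:
x = 2 × 24080/3 ≈ 16053; y = 2 × 15680/3 ≈ 10453.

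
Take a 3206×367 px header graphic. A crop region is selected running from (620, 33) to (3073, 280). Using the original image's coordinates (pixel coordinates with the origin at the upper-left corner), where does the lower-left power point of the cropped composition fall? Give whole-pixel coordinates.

Crop width = 3073 − 620 = 2453 px; one third is 817.67 px.
Crop height = 280 − 33 = 247 px; one third is 82.33 px.
The lower-left point is one-third across and two-thirds down within the crop:
x = 620 + 1 × 817.67 ≈ 1438; y = 33 + 2 × 82.33 ≈ 198.

x = 1438 px, y = 198 px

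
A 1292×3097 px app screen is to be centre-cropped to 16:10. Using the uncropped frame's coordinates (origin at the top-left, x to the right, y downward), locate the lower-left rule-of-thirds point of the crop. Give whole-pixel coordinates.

(431, 1683)

1292/3097 < 16/10, so the 16:10 crop keeps the full width 1292 and trims height to 1292 × 10/16 = 807.50 px.
Top offset = (3097 − 807.50)/2 = 1144.75 px; left offset = 0.
Lower-left is one-third across and two-thirds down within the crop:
x = 0.00 + 1 × 1292.00/3 ≈ 431; y = 1144.75 + 2 × 807.50/3 ≈ 1683.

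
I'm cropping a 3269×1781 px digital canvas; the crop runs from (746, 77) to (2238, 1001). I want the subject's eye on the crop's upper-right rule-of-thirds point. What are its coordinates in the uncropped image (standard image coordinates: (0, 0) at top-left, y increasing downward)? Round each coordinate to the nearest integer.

Crop width = 2238 − 746 = 1492 px; one third is 497.33 px.
Crop height = 1001 − 77 = 924 px; one third is 308.00 px.
The upper-right point is two-thirds across and one-third down within the crop:
x = 746 + 2 × 497.33 ≈ 1741; y = 77 + 1 × 308.00 ≈ 385.

x = 1741 px, y = 385 px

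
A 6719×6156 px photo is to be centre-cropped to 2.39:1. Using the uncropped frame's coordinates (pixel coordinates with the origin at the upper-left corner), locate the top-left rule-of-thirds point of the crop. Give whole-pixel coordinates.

x = 2240 px, y = 2609 px

6719/6156 < 2.39/1, so the 2.39:1 crop keeps the full width 6719 and trims height to 6719 × 1/2.39 = 2811.30 px.
Top offset = (6156 − 2811.30)/2 = 1672.35 px; left offset = 0.
Top-left is one-third across and one-third down within the crop:
x = 0.00 + 1 × 6719.00/3 ≈ 2240; y = 1672.35 + 1 × 2811.30/3 ≈ 2609.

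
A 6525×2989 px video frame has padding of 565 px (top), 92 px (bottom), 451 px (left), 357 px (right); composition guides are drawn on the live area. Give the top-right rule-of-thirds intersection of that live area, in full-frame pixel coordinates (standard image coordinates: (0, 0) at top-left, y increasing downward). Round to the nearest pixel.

Content width = 6525 − 451 − 357 = 5717 px; content height = 2989 − 565 − 92 = 2332 px.
Top-right is two-thirds across and one-third down within the live area.
x = 451 + 2 × 5717/3 = 451 + 3811.33 ≈ 4262
y = 565 + 1 × 2332/3 = 565 + 777.33 ≈ 1342

x = 4262 px, y = 1342 px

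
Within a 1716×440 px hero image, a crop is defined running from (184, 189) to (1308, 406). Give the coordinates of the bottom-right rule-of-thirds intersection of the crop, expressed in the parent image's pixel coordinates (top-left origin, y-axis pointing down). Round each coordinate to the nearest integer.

Crop width = 1308 − 184 = 1124 px; one third is 374.67 px.
Crop height = 406 − 189 = 217 px; one third is 72.33 px.
The bottom-right point is two-thirds across and two-thirds down within the crop:
x = 184 + 2 × 374.67 ≈ 933; y = 189 + 2 × 72.33 ≈ 334.

x = 933 px, y = 334 px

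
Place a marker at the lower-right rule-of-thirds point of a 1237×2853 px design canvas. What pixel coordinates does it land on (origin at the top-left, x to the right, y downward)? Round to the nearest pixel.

(825, 1902)

The lower-right point sits two-thirds of the way across and two-thirds of the way down.
x = 2 × 1237/3 ≈ 825; y = 2 × 2853/3 ≈ 1902.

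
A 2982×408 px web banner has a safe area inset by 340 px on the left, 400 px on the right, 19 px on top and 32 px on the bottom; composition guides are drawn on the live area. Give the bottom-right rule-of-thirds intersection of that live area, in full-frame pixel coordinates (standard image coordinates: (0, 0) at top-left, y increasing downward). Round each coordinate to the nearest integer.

Content width = 2982 − 340 − 400 = 2242 px; content height = 408 − 19 − 32 = 357 px.
Bottom-right is two-thirds across and two-thirds down within the live area.
x = 340 + 2 × 2242/3 = 340 + 1494.67 ≈ 1835
y = 19 + 2 × 357/3 = 19 + 238.00 ≈ 257

x = 1835 px, y = 257 px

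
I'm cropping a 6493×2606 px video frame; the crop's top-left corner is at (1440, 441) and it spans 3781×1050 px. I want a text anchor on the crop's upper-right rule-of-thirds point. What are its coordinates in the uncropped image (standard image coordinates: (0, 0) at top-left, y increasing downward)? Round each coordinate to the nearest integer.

One third of the crop width 3781 is 1260.33 px.
One third of the crop height 1050 is 350.00 px.
The upper-right point is two-thirds across and one-third down within the crop:
x = 1440 + 2 × 1260.33 ≈ 3961; y = 441 + 1 × 350.00 ≈ 791.

(3961, 791)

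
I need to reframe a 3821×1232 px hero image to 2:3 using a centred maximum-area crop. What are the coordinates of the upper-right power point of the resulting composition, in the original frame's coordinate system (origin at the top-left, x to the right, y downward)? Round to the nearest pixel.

x = 2047 px, y = 411 px

3821/1232 > 2/3, so the 2:3 crop keeps the full height 1232 and trims width to 1232 × 2/3 = 821.33 px.
Left offset = (3821 − 821.33)/2 = 1499.83 px; top offset = 0.
Upper-right is two-thirds across and one-third down within the crop:
x = 1499.83 + 2 × 821.33/3 ≈ 2047; y = 0.00 + 1 × 1232.00/3 ≈ 411.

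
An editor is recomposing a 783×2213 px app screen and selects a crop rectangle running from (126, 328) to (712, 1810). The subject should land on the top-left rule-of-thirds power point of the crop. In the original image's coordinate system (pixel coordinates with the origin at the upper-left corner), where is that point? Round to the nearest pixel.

Crop width = 712 − 126 = 586 px; one third is 195.33 px.
Crop height = 1810 − 328 = 1482 px; one third is 494.00 px.
The top-left point is one-third across and one-third down within the crop:
x = 126 + 1 × 195.33 ≈ 321; y = 328 + 1 × 494.00 ≈ 822.

(321, 822)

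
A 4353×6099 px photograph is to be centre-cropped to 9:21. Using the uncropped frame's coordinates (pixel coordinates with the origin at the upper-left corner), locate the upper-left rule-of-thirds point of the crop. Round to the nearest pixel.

x = 1741 px, y = 2033 px

4353/6099 > 9/21, so the 9:21 crop keeps the full height 6099 and trims width to 6099 × 9/21 = 2613.86 px.
Left offset = (4353 − 2613.86)/2 = 869.57 px; top offset = 0.
Upper-left is one-third across and one-third down within the crop:
x = 869.57 + 1 × 2613.86/3 ≈ 1741; y = 0.00 + 1 × 6099.00/3 ≈ 2033.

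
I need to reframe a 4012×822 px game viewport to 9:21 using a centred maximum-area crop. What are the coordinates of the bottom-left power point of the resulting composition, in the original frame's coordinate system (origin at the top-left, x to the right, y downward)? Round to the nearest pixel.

x = 1947 px, y = 548 px

4012/822 > 9/21, so the 9:21 crop keeps the full height 822 and trims width to 822 × 9/21 = 352.29 px.
Left offset = (4012 − 352.29)/2 = 1829.86 px; top offset = 0.
Bottom-left is one-third across and two-thirds down within the crop:
x = 1829.86 + 1 × 352.29/3 ≈ 1947; y = 0.00 + 2 × 822.00/3 ≈ 548.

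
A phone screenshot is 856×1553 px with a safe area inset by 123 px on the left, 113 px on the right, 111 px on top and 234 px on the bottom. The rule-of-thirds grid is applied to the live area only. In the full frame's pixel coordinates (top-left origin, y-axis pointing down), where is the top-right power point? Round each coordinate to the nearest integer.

Content width = 856 − 123 − 113 = 620 px; content height = 1553 − 111 − 234 = 1208 px.
Top-right is two-thirds across and one-third down within the live area.
x = 123 + 2 × 620/3 = 123 + 413.33 ≈ 536
y = 111 + 1 × 1208/3 = 111 + 402.67 ≈ 514

(536, 514)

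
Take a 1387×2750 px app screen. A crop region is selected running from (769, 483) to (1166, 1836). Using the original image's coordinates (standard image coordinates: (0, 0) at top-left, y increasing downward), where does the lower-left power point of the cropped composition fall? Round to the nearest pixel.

(901, 1385)

Crop width = 1166 − 769 = 397 px; one third is 132.33 px.
Crop height = 1836 − 483 = 1353 px; one third is 451.00 px.
The lower-left point is one-third across and two-thirds down within the crop:
x = 769 + 1 × 132.33 ≈ 901; y = 483 + 2 × 451.00 ≈ 1385.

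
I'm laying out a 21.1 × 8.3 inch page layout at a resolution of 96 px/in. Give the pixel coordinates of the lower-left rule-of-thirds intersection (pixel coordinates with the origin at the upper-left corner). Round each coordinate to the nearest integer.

In pixels the canvas is 21.1 × 96 = 2025.6 wide and 8.3 × 96 = 796.8 tall.
The lower-left point is one-third across and two-thirds down:
x = 1 × 2025.6/3 ≈ 675; y = 2 × 796.8/3 ≈ 531.

(675, 531)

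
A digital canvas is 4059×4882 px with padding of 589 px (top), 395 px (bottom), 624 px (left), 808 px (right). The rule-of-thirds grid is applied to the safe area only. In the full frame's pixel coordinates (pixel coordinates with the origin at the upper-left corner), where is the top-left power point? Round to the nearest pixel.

x = 1500 px, y = 1888 px

Content width = 4059 − 624 − 808 = 2627 px; content height = 4882 − 589 − 395 = 3898 px.
Top-left is one-third across and one-third down within the safe area.
x = 624 + 1 × 2627/3 = 624 + 875.67 ≈ 1500
y = 589 + 1 × 3898/3 = 589 + 1299.33 ≈ 1888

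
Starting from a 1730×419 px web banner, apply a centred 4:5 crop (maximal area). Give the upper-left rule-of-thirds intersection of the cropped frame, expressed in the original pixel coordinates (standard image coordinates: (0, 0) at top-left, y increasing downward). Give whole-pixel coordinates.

1730/419 > 4/5, so the 4:5 crop keeps the full height 419 and trims width to 419 × 4/5 = 335.20 px.
Left offset = (1730 − 335.20)/2 = 697.40 px; top offset = 0.
Upper-left is one-third across and one-third down within the crop:
x = 697.40 + 1 × 335.20/3 ≈ 809; y = 0.00 + 1 × 419.00/3 ≈ 140.

x = 809 px, y = 140 px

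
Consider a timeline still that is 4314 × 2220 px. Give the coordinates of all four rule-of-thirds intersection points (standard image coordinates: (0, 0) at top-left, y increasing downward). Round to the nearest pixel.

One third of 4314 is 1438; one third of 2220 is 740.
Vertical third lines at x = 1438 and x = 2876; horizontal third lines at y = 740 and y = 1480.

(1438, 740), (2876, 740), (1438, 1480), (2876, 1480)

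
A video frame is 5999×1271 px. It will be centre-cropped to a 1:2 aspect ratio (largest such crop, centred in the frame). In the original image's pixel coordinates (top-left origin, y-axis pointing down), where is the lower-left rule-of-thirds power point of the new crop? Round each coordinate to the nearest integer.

x = 2894 px, y = 847 px

5999/1271 > 1/2, so the 1:2 crop keeps the full height 1271 and trims width to 1271 × 1/2 = 635.50 px.
Left offset = (5999 − 635.50)/2 = 2681.75 px; top offset = 0.
Lower-left is one-third across and two-thirds down within the crop:
x = 2681.75 + 1 × 635.50/3 ≈ 2894; y = 0.00 + 2 × 1271.00/3 ≈ 847.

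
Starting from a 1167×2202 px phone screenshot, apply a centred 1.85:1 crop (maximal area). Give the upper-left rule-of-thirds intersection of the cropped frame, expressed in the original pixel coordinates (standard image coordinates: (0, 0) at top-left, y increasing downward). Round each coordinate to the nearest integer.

1167/2202 < 1.85/1, so the 1.85:1 crop keeps the full width 1167 and trims height to 1167 × 1/1.85 = 630.81 px.
Top offset = (2202 − 630.81)/2 = 785.59 px; left offset = 0.
Upper-left is one-third across and one-third down within the crop:
x = 0.00 + 1 × 1167.00/3 ≈ 389; y = 785.59 + 1 × 630.81/3 ≈ 996.

(389, 996)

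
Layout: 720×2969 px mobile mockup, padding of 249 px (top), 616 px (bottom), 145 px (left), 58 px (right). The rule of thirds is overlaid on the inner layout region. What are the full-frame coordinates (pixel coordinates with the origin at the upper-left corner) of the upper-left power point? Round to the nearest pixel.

Content width = 720 − 145 − 58 = 517 px; content height = 2969 − 249 − 616 = 2104 px.
Upper-left is one-third across and one-third down within the inner layout region.
x = 145 + 1 × 517/3 = 145 + 172.33 ≈ 317
y = 249 + 1 × 2104/3 = 249 + 701.33 ≈ 950

x = 317 px, y = 950 px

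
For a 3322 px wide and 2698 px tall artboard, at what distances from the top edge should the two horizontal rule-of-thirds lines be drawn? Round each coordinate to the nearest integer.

2698 / 3 = 899.33, so the horizontal lines sit at one and two thirds of 2698.

y = 899 px and y = 1799 px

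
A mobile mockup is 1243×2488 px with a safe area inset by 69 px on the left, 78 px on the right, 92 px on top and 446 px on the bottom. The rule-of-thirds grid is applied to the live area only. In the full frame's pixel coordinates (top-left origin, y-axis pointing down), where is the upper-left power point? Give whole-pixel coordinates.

Content width = 1243 − 69 − 78 = 1096 px; content height = 2488 − 92 − 446 = 1950 px.
Upper-left is one-third across and one-third down within the live area.
x = 69 + 1 × 1096/3 = 69 + 365.33 ≈ 434
y = 92 + 1 × 1950/3 = 92 + 650.00 ≈ 742

x = 434 px, y = 742 px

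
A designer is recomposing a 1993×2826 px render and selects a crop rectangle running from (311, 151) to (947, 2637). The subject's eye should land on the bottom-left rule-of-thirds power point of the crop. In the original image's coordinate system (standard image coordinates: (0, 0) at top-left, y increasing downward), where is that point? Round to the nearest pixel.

Crop width = 947 − 311 = 636 px; one third is 212.00 px.
Crop height = 2637 − 151 = 2486 px; one third is 828.67 px.
The bottom-left point is one-third across and two-thirds down within the crop:
x = 311 + 1 × 212.00 ≈ 523; y = 151 + 2 × 828.67 ≈ 1808.

x = 523 px, y = 1808 px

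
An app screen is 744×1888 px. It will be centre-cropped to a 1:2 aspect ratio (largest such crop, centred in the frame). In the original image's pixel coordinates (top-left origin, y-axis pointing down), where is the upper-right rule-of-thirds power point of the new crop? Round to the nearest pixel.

(496, 696)

744/1888 < 1/2, so the 1:2 crop keeps the full width 744 and trims height to 744 × 2/1 = 1488.00 px.
Top offset = (1888 − 1488.00)/2 = 200.00 px; left offset = 0.
Upper-right is two-thirds across and one-third down within the crop:
x = 0.00 + 2 × 744.00/3 ≈ 496; y = 200.00 + 1 × 1488.00/3 ≈ 696.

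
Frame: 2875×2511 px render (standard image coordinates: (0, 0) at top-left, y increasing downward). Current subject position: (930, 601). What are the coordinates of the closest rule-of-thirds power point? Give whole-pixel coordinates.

Third lines: x ∈ {958, 1917}, y ∈ {837, 1674}.
930 is closer to x = 958; 601 is closer to y = 837.
So the nearest intersection is the upper-left power point.

(958, 837)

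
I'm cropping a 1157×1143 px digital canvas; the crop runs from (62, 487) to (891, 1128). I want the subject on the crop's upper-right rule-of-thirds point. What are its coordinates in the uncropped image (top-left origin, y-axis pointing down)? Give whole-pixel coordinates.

(615, 701)

Crop width = 891 − 62 = 829 px; one third is 276.33 px.
Crop height = 1128 − 487 = 641 px; one third is 213.67 px.
The upper-right point is two-thirds across and one-third down within the crop:
x = 62 + 2 × 276.33 ≈ 615; y = 487 + 1 × 213.67 ≈ 701.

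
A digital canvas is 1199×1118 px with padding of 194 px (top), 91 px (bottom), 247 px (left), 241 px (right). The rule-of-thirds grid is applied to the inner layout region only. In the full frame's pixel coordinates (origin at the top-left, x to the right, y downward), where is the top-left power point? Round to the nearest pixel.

(484, 472)

Content width = 1199 − 247 − 241 = 711 px; content height = 1118 − 194 − 91 = 833 px.
Top-left is one-third across and one-third down within the inner layout region.
x = 247 + 1 × 711/3 = 247 + 237.00 ≈ 484
y = 194 + 1 × 833/3 = 194 + 277.67 ≈ 472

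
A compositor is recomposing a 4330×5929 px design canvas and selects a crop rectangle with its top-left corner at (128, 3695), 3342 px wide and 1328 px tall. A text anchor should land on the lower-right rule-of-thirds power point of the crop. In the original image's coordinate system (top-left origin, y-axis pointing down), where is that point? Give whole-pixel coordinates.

One third of the crop width 3342 is 1114.00 px.
One third of the crop height 1328 is 442.67 px.
The lower-right point is two-thirds across and two-thirds down within the crop:
x = 128 + 2 × 1114.00 ≈ 2356; y = 3695 + 2 × 442.67 ≈ 4580.

(2356, 4580)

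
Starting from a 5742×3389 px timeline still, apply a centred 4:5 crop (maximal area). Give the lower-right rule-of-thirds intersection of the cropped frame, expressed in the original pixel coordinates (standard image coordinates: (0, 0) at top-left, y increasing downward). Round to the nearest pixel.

5742/3389 > 4/5, so the 4:5 crop keeps the full height 3389 and trims width to 3389 × 4/5 = 2711.20 px.
Left offset = (5742 − 2711.20)/2 = 1515.40 px; top offset = 0.
Lower-right is two-thirds across and two-thirds down within the crop:
x = 1515.40 + 2 × 2711.20/3 ≈ 3323; y = 0.00 + 2 × 3389.00/3 ≈ 2259.

(3323, 2259)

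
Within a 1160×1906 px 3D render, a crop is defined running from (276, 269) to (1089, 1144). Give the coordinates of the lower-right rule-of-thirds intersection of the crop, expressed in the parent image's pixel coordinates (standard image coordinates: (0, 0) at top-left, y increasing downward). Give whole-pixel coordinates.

x = 818 px, y = 852 px

Crop width = 1089 − 276 = 813 px; one third is 271.00 px.
Crop height = 1144 − 269 = 875 px; one third is 291.67 px.
The lower-right point is two-thirds across and two-thirds down within the crop:
x = 276 + 2 × 271.00 ≈ 818; y = 269 + 2 × 291.67 ≈ 852.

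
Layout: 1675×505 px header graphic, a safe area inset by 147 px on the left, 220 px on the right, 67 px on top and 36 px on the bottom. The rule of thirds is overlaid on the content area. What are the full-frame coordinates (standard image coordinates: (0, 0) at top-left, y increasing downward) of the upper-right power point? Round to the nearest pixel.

x = 1019 px, y = 201 px

Content width = 1675 − 147 − 220 = 1308 px; content height = 505 − 67 − 36 = 402 px.
Upper-right is two-thirds across and one-third down within the content area.
x = 147 + 2 × 1308/3 = 147 + 872.00 ≈ 1019
y = 67 + 1 × 402/3 = 67 + 134.00 ≈ 201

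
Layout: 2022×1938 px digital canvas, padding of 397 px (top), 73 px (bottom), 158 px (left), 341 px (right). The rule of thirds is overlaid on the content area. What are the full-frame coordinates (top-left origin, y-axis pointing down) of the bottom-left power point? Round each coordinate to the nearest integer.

(666, 1376)

Content width = 2022 − 158 − 341 = 1523 px; content height = 1938 − 397 − 73 = 1468 px.
Bottom-left is one-third across and two-thirds down within the content area.
x = 158 + 1 × 1523/3 = 158 + 507.67 ≈ 666
y = 397 + 2 × 1468/3 = 397 + 978.67 ≈ 1376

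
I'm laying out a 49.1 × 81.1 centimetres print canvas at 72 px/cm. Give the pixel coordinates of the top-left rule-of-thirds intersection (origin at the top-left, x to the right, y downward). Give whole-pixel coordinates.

x = 1178 px, y = 1946 px

In pixels the canvas is 49.1 × 72 = 3535.2 wide and 81.1 × 72 = 5839.2 tall.
The top-left point is one-third across and one-third down:
x = 1 × 3535.2/3 ≈ 1178; y = 1 × 5839.2/3 ≈ 1946.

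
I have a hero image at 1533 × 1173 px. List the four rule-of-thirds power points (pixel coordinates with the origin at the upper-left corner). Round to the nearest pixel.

(511, 391), (1022, 391), (511, 782), (1022, 782)

One third of 1533 is 511; one third of 1173 is 391.
Vertical third lines at x = 511 and x = 1022; horizontal third lines at y = 391 and y = 782.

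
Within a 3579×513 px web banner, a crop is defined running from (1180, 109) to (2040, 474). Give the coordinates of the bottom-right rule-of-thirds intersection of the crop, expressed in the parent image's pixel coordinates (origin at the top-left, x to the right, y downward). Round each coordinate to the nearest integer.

Crop width = 2040 − 1180 = 860 px; one third is 286.67 px.
Crop height = 474 − 109 = 365 px; one third is 121.67 px.
The bottom-right point is two-thirds across and two-thirds down within the crop:
x = 1180 + 2 × 286.67 ≈ 1753; y = 109 + 2 × 121.67 ≈ 352.

(1753, 352)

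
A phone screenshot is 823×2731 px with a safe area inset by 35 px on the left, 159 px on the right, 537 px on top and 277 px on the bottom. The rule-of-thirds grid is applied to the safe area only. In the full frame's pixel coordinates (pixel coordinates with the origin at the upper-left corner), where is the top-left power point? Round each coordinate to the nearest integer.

Content width = 823 − 35 − 159 = 629 px; content height = 2731 − 537 − 277 = 1917 px.
Top-left is one-third across and one-third down within the safe area.
x = 35 + 1 × 629/3 = 35 + 209.67 ≈ 245
y = 537 + 1 × 1917/3 = 537 + 639.00 ≈ 1176

(245, 1176)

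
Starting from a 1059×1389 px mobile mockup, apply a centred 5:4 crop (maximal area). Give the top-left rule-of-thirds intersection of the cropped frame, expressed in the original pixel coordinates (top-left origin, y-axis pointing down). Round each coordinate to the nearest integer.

x = 353 px, y = 553 px

1059/1389 < 5/4, so the 5:4 crop keeps the full width 1059 and trims height to 1059 × 4/5 = 847.20 px.
Top offset = (1389 − 847.20)/2 = 270.90 px; left offset = 0.
Top-left is one-third across and one-third down within the crop:
x = 0.00 + 1 × 1059.00/3 ≈ 353; y = 270.90 + 1 × 847.20/3 ≈ 553.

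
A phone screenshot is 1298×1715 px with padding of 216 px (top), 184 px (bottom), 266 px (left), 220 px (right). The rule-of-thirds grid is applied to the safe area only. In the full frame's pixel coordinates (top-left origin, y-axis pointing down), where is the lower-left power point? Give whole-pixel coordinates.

Content width = 1298 − 266 − 220 = 812 px; content height = 1715 − 216 − 184 = 1315 px.
Lower-left is one-third across and two-thirds down within the safe area.
x = 266 + 1 × 812/3 = 266 + 270.67 ≈ 537
y = 216 + 2 × 1315/3 = 216 + 876.67 ≈ 1093

x = 537 px, y = 1093 px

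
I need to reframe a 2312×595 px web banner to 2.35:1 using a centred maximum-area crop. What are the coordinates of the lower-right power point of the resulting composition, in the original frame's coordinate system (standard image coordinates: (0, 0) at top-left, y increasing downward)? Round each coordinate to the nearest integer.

2312/595 > 2.35/1, so the 2.35:1 crop keeps the full height 595 and trims width to 595 × 2.35/1 = 1398.25 px.
Left offset = (2312 − 1398.25)/2 = 456.88 px; top offset = 0.
Lower-right is two-thirds across and two-thirds down within the crop:
x = 456.88 + 2 × 1398.25/3 ≈ 1389; y = 0.00 + 2 × 595.00/3 ≈ 397.

x = 1389 px, y = 397 px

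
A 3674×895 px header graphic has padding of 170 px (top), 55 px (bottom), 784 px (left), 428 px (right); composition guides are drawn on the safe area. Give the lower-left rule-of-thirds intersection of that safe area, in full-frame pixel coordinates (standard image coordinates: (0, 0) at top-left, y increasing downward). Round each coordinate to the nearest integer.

x = 1605 px, y = 617 px

Content width = 3674 − 784 − 428 = 2462 px; content height = 895 − 170 − 55 = 670 px.
Lower-left is one-third across and two-thirds down within the safe area.
x = 784 + 1 × 2462/3 = 784 + 820.67 ≈ 1605
y = 170 + 2 × 670/3 = 170 + 446.67 ≈ 617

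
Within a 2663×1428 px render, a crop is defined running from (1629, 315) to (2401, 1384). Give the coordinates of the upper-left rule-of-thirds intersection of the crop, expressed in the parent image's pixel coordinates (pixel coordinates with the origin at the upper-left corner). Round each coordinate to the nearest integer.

x = 1886 px, y = 671 px

Crop width = 2401 − 1629 = 772 px; one third is 257.33 px.
Crop height = 1384 − 315 = 1069 px; one third is 356.33 px.
The upper-left point is one-third across and one-third down within the crop:
x = 1629 + 1 × 257.33 ≈ 1886; y = 315 + 1 × 356.33 ≈ 671.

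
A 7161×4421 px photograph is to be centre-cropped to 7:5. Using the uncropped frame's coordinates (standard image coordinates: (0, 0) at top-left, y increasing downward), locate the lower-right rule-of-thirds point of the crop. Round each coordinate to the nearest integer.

(4612, 2947)

7161/4421 > 7/5, so the 7:5 crop keeps the full height 4421 and trims width to 4421 × 7/5 = 6189.40 px.
Left offset = (7161 − 6189.40)/2 = 485.80 px; top offset = 0.
Lower-right is two-thirds across and two-thirds down within the crop:
x = 485.80 + 2 × 6189.40/3 ≈ 4612; y = 0.00 + 2 × 4421.00/3 ≈ 2947.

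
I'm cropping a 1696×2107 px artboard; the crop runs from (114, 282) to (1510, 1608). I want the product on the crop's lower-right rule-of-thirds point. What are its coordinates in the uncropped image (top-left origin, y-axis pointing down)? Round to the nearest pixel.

(1045, 1166)

Crop width = 1510 − 114 = 1396 px; one third is 465.33 px.
Crop height = 1608 − 282 = 1326 px; one third is 442.00 px.
The lower-right point is two-thirds across and two-thirds down within the crop:
x = 114 + 2 × 465.33 ≈ 1045; y = 282 + 2 × 442.00 ≈ 1166.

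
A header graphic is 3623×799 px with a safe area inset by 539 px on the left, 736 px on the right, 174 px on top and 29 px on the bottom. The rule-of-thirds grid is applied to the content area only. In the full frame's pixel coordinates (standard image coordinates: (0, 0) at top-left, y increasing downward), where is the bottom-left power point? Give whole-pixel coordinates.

(1322, 571)

Content width = 3623 − 539 − 736 = 2348 px; content height = 799 − 174 − 29 = 596 px.
Bottom-left is one-third across and two-thirds down within the content area.
x = 539 + 1 × 2348/3 = 539 + 782.67 ≈ 1322
y = 174 + 2 × 596/3 = 174 + 397.33 ≈ 571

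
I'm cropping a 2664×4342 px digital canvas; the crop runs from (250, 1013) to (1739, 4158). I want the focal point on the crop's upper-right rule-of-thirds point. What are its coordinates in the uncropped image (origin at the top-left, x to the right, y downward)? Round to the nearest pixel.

(1243, 2061)

Crop width = 1739 − 250 = 1489 px; one third is 496.33 px.
Crop height = 4158 − 1013 = 3145 px; one third is 1048.33 px.
The upper-right point is two-thirds across and one-third down within the crop:
x = 250 + 2 × 496.33 ≈ 1243; y = 1013 + 1 × 1048.33 ≈ 2061.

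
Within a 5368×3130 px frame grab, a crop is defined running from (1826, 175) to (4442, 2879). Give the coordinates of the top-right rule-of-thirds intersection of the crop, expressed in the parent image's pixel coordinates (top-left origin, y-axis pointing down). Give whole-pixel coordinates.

x = 3570 px, y = 1076 px

Crop width = 4442 − 1826 = 2616 px; one third is 872.00 px.
Crop height = 2879 − 175 = 2704 px; one third is 901.33 px.
The top-right point is two-thirds across and one-third down within the crop:
x = 1826 + 2 × 872.00 ≈ 3570; y = 175 + 1 × 901.33 ≈ 1076.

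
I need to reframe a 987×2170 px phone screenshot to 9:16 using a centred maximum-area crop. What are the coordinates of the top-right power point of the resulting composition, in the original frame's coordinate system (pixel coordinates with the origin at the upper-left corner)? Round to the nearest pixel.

(658, 793)

987/2170 < 9/16, so the 9:16 crop keeps the full width 987 and trims height to 987 × 16/9 = 1754.67 px.
Top offset = (2170 − 1754.67)/2 = 207.67 px; left offset = 0.
Top-right is two-thirds across and one-third down within the crop:
x = 0.00 + 2 × 987.00/3 ≈ 658; y = 207.67 + 1 × 1754.67/3 ≈ 793.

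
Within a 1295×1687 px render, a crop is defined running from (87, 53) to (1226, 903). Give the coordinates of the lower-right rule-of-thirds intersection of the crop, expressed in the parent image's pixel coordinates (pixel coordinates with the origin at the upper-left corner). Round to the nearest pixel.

x = 846 px, y = 620 px

Crop width = 1226 − 87 = 1139 px; one third is 379.67 px.
Crop height = 903 − 53 = 850 px; one third is 283.33 px.
The lower-right point is two-thirds across and two-thirds down within the crop:
x = 87 + 2 × 379.67 ≈ 846; y = 53 + 2 × 283.33 ≈ 620.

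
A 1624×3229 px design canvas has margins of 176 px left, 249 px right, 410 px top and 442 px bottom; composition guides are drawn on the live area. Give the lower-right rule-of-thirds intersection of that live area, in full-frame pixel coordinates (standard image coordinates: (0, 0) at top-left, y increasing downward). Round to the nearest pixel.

(975, 1995)

Content width = 1624 − 176 − 249 = 1199 px; content height = 3229 − 410 − 442 = 2377 px.
Lower-right is two-thirds across and two-thirds down within the live area.
x = 176 + 2 × 1199/3 = 176 + 799.33 ≈ 975
y = 410 + 2 × 2377/3 = 410 + 1584.67 ≈ 1995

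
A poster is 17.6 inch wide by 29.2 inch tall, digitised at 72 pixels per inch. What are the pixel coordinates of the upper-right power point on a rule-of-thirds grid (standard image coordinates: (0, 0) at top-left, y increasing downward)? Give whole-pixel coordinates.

(845, 701)

In pixels the canvas is 17.6 × 72 = 1267.2 wide and 29.2 × 72 = 2102.4 tall.
The upper-right point is two-thirds across and one-third down:
x = 2 × 1267.2/3 ≈ 845; y = 1 × 2102.4/3 ≈ 701.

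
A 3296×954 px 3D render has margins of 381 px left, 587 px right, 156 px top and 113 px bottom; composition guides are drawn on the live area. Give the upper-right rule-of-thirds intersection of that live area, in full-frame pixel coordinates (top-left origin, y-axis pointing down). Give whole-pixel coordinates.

Content width = 3296 − 381 − 587 = 2328 px; content height = 954 − 156 − 113 = 685 px.
Upper-right is two-thirds across and one-third down within the live area.
x = 381 + 2 × 2328/3 = 381 + 1552.00 ≈ 1933
y = 156 + 1 × 685/3 = 156 + 228.33 ≈ 384

(1933, 384)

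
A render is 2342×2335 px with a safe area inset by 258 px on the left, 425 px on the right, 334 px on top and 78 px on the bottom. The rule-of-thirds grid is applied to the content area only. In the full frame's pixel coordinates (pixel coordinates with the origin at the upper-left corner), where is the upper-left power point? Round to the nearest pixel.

x = 811 px, y = 975 px

Content width = 2342 − 258 − 425 = 1659 px; content height = 2335 − 334 − 78 = 1923 px.
Upper-left is one-third across and one-third down within the content area.
x = 258 + 1 × 1659/3 = 258 + 553.00 ≈ 811
y = 334 + 1 × 1923/3 = 334 + 641.00 ≈ 975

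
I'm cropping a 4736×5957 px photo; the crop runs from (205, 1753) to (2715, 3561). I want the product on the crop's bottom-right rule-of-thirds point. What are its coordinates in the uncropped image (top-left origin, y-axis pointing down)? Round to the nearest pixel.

Crop width = 2715 − 205 = 2510 px; one third is 836.67 px.
Crop height = 3561 − 1753 = 1808 px; one third is 602.67 px.
The bottom-right point is two-thirds across and two-thirds down within the crop:
x = 205 + 2 × 836.67 ≈ 1878; y = 1753 + 2 × 602.67 ≈ 2958.

(1878, 2958)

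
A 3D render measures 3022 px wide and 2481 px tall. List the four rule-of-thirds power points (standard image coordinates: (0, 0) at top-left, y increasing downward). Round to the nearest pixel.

One third of 3022 is 1007.33; one third of 2481 is 827.
Vertical third lines at x = 1007 and x = 2015; horizontal third lines at y = 827 and y = 1654.

(1007, 827), (2015, 827), (1007, 1654), (2015, 1654)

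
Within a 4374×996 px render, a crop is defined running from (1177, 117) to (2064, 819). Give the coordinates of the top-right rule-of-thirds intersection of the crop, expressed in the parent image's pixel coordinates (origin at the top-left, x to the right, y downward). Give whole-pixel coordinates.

Crop width = 2064 − 1177 = 887 px; one third is 295.67 px.
Crop height = 819 − 117 = 702 px; one third is 234.00 px.
The top-right point is two-thirds across and one-third down within the crop:
x = 1177 + 2 × 295.67 ≈ 1768; y = 117 + 1 × 234.00 ≈ 351.

x = 1768 px, y = 351 px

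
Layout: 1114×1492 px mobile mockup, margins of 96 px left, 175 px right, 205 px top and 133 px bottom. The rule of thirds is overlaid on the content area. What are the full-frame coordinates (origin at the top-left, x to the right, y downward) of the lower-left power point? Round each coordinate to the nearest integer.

(377, 974)

Content width = 1114 − 96 − 175 = 843 px; content height = 1492 − 205 − 133 = 1154 px.
Lower-left is one-third across and two-thirds down within the content area.
x = 96 + 1 × 843/3 = 96 + 281.00 ≈ 377
y = 205 + 2 × 1154/3 = 205 + 769.33 ≈ 974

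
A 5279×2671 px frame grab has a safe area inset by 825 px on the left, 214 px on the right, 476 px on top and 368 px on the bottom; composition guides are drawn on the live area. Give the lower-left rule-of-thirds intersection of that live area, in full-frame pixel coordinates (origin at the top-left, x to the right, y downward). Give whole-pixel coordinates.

x = 2238 px, y = 1694 px

Content width = 5279 − 825 − 214 = 4240 px; content height = 2671 − 476 − 368 = 1827 px.
Lower-left is one-third across and two-thirds down within the live area.
x = 825 + 1 × 4240/3 = 825 + 1413.33 ≈ 2238
y = 476 + 2 × 1827/3 = 476 + 1218.00 ≈ 1694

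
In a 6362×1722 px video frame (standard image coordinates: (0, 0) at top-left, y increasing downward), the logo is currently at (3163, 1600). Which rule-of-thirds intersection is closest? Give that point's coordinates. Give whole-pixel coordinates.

Third lines: x ∈ {2121, 4241}, y ∈ {574, 1148}.
3163 is closer to x = 2121; 1600 is closer to y = 1148.
So the nearest intersection is the lower-left power point.

(2121, 1148)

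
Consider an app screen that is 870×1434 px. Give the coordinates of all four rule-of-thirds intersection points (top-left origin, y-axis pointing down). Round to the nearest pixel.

One third of 870 is 290; one third of 1434 is 478.
Vertical third lines at x = 290 and x = 580; horizontal third lines at y = 478 and y = 956.

(290, 478), (580, 478), (290, 956), (580, 956)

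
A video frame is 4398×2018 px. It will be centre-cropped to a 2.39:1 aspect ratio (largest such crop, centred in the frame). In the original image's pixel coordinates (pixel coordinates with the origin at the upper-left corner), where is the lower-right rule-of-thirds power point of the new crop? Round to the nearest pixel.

x = 2932 px, y = 1316 px

4398/2018 < 2.39/1, so the 2.39:1 crop keeps the full width 4398 and trims height to 4398 × 1/2.39 = 1840.17 px.
Top offset = (2018 − 1840.17)/2 = 88.92 px; left offset = 0.
Lower-right is two-thirds across and two-thirds down within the crop:
x = 0.00 + 2 × 4398.00/3 ≈ 2932; y = 88.92 + 2 × 1840.17/3 ≈ 1316.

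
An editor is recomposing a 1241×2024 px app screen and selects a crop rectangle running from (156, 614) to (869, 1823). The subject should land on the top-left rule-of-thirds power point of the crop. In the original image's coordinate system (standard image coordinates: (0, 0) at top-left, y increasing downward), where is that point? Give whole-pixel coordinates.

Crop width = 869 − 156 = 713 px; one third is 237.67 px.
Crop height = 1823 − 614 = 1209 px; one third is 403.00 px.
The top-left point is one-third across and one-third down within the crop:
x = 156 + 1 × 237.67 ≈ 394; y = 614 + 1 × 403.00 ≈ 1017.

(394, 1017)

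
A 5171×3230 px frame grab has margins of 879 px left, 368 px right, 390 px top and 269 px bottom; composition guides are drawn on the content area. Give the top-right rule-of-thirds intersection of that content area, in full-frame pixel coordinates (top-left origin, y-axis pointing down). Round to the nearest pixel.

Content width = 5171 − 879 − 368 = 3924 px; content height = 3230 − 390 − 269 = 2571 px.
Top-right is two-thirds across and one-third down within the content area.
x = 879 + 2 × 3924/3 = 879 + 2616.00 ≈ 3495
y = 390 + 1 × 2571/3 = 390 + 857.00 ≈ 1247

x = 3495 px, y = 1247 px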